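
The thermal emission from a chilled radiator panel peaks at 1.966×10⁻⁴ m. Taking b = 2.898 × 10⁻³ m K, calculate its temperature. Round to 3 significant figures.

T ≈ 14.7 K

Wien's law gives T = b/λ_max = (2.898×10⁻³ m·K)/(1.966×10⁻⁴ m) = 14.7 K.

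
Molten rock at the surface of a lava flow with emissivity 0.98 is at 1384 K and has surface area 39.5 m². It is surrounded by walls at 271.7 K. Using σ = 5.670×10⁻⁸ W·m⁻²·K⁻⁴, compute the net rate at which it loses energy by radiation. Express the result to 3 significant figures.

Area A = 39.5 m².
Net radiated power P_net = εσA(T⁴ − T₀⁴) = 0.98×5.670×10⁻⁸×39.5×(1384⁴ − 271.7⁴).
T⁴ − T₀⁴ = 3.66897×10¹² − 5.44952×10⁹ = 3.66352×10¹² K⁴, so P_net = 8.04×10⁶ W.

Net loss ≈ 8.04×10⁶ W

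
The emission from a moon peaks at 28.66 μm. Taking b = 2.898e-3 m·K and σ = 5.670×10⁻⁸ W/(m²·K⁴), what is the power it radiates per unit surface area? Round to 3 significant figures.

Wien's law: T = b/λ_max = 2.898×10⁻³/2.866×10⁻⁵ = 101.117 K.
Then I = σT⁴ = 5.670×10⁻⁸×(101.117)⁴ = 5.93 W/m².

I ≈ 5.93 W/m²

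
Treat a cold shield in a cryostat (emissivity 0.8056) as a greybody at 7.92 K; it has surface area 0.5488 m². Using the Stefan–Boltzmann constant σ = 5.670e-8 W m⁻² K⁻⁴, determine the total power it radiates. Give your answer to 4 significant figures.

Area A = 0.5488 m².
P = εσAT⁴ = 0.8056 × 5.670×10⁻⁸ × 0.5488 × (7.92)⁴ = 9.863×10⁻⁵ W.

P ≈ 9.863×10⁻⁵ W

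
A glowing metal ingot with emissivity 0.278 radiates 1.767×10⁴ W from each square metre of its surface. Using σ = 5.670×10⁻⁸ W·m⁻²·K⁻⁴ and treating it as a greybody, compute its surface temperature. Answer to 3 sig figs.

T ≈ 1.03×10³ K

I = εσT⁴, so T = (I/εσ)^(1/4) = (1.767×10⁴/(0.278×5.670×10⁻⁸))^(1/4) = 1.03×10³ K.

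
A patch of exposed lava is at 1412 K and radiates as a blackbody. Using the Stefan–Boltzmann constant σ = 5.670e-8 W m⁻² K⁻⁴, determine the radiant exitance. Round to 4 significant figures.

I ≈ 2.254×10⁵ W/m²

Stefan–Boltzmann: I = σT⁴ = 5.670×10⁻⁸ × (1412)⁴ = 2.254×10⁵ W/m².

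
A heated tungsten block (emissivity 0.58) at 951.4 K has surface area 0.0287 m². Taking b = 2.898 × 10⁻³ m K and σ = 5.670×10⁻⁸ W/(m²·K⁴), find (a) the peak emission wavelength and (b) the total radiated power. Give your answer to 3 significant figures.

λ_max ≈ 3.05 μm; P ≈ 773 W

(a) λ_max = b/T = 2.898×10⁻³/951.4 = 3.046×10⁻⁶ m = 3.05 μm.
Area A = 0.0287 m².
(b) P = εσAT⁴ = 0.58×5.670×10⁻⁸×0.0287×(951.4)⁴ = 773 W.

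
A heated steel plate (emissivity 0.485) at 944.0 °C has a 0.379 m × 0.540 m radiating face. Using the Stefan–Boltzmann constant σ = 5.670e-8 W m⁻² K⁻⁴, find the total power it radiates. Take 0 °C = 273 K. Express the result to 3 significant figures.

P ≈ 1.23×10⁴ W

T = 944.0 °C + 273 = 1217.0 K.
Area A = 0.379 × 0.540 = 0.20466 m².
P = εσAT⁴ = 0.485 × 5.670×10⁻⁸ × 0.20466 × (1217.0)⁴ = 1.23×10⁴ W.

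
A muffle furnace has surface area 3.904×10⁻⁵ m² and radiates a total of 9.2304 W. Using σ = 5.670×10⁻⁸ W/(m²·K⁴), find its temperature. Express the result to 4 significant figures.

T ≈ 1429 K

Area A = 3.904×10⁻⁵ m².
P = σAT⁴ ⇒ T = (P/(σA))^(1/4) = (9.2304/(5.670×10⁻⁸×3.904×10⁻⁵))^(1/4) = 1429 K.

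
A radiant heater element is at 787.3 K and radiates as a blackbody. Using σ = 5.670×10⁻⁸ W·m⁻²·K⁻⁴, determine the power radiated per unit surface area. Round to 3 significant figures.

Stefan–Boltzmann: I = σT⁴ = 5.670×10⁻⁸ × (787.3)⁴ = 2.18×10⁴ W/m².

I ≈ 2.18×10⁴ W/m²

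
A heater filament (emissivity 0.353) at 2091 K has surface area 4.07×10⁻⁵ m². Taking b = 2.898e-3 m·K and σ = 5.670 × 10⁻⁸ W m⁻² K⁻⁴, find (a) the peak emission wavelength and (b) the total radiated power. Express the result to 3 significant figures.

λ_max ≈ 1.39×10³ nm; P ≈ 15.6 W

(a) λ_max = b/T = 2.898×10⁻³/2091 = 1.386×10⁻⁶ m = 1.39×10³ nm.
Area A = 4.07×10⁻⁵ m².
(b) P = εσAT⁴ = 0.353×5.670×10⁻⁸×4.07×10⁻⁵×(2091)⁴ = 15.6 W.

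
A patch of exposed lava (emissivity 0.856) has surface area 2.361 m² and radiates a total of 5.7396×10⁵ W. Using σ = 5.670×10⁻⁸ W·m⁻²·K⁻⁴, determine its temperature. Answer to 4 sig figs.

Area A = 2.361 m².
P = εσAT⁴ ⇒ T = (P/(εσA))^(1/4) = (5.7396×10⁵/(0.856×5.670×10⁻⁸×2.361))^(1/4) = 1496 K.

T ≈ 1496 K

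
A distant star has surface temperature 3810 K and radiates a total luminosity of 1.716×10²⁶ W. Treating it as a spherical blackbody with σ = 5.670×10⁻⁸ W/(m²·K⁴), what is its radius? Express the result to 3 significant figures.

R ≈ 1.07×10⁹ m

L = 4πR²σT⁴ ⇒ R = √(L/(4πσT⁴)).
σT⁴ = 1.19477×10⁷ W/m², so R = √(1.716×10²⁶/(4π×1.19477×10⁷)) = 1.07×10⁹ m.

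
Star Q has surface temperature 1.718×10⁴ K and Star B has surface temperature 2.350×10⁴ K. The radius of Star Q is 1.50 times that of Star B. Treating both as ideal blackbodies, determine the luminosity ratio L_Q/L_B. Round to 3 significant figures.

L_Q/L_B ≈ 0.643

L ∝ R²T⁴, so L_Q/L_B = (R_Q/R_B)²(T_Q/T_B)⁴ = (1.50)² × (1.718×10⁴/2.350×10⁴)⁴ = 2.25 × 0.285641 = 0.643.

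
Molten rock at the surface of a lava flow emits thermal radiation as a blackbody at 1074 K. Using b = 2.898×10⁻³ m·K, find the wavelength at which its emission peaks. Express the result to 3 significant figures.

Wien's displacement law: λ_max = b/T = (2.898×10⁻³ m·K)/(1074 K) = 2.698×10⁻⁶ m.
That is 2.70×10³ nm, in the infrared range.

λ_max ≈ 2.70×10³ nm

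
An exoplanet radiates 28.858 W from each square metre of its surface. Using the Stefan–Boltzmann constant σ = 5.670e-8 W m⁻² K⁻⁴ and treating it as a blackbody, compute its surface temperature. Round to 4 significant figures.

I = σT⁴, so T = (I/σ)^(1/4) = (28.858/(5.670×10⁻⁸))^(1/4) = 150.2 K.

T ≈ 150.2 K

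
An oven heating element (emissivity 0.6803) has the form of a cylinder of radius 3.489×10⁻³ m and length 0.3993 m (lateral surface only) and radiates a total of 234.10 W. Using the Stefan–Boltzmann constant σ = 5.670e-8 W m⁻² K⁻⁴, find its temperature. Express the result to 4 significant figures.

Lateral area A = 2πrL = 2π×3.489×10⁻³×0.3993 = 8.75347×10⁻³ m².
P = εσAT⁴ ⇒ T = (P/(εσA))^(1/4) = (234.10/(0.6803×5.670×10⁻⁸×8.75347×10⁻³))^(1/4) = 912.5 K.

T ≈ 912.5 K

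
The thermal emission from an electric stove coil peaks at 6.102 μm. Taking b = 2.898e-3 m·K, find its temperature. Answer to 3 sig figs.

Wien's law gives T = b/λ_max = (2.898×10⁻³ m·K)/(6.102×10⁻⁶ m) = 475 K.

T ≈ 475 K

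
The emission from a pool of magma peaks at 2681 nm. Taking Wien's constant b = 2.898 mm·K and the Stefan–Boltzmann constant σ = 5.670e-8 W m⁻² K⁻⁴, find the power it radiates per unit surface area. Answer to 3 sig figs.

I ≈ 7.74×10⁴ W/m²

Wien's law: T = b/λ_max = 2.898×10⁻³/2.681×10⁻⁶ = 1080.94 K.
Then I = σT⁴ = 5.670×10⁻⁸×(1080.94)⁴ = 7.74×10⁴ W/m².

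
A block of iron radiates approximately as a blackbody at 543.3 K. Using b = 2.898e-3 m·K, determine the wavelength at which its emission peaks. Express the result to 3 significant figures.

Wien's displacement law: λ_max = b/T = (2.898×10⁻³ m·K)/(543.3 K) = 5.334×10⁻⁶ m.
That is 5.33 μm, in the infrared range.

λ_max ≈ 5.33 μm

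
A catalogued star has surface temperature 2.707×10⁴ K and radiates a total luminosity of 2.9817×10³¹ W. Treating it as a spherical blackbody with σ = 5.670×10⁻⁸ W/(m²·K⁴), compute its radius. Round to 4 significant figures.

L = 4πR²σT⁴ ⇒ R = √(L/(4πσT⁴)).
σT⁴ = 3.04464×10¹⁰ W/m², so R = √(2.9817×10³¹/(4π×3.04464×10¹⁰)) = 8.828×10⁹ m.

R ≈ 8.828×10⁹ m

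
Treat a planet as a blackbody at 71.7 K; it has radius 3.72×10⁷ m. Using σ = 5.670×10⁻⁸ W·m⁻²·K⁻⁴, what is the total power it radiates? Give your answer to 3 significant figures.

Surface area A = 4πR² = 4π(3.72×10⁷ m)² = 1.73898×10¹⁶ m².
P = σAT⁴ = 5.670×10⁻⁸ × 1.73898×10¹⁶ × (71.7)⁴ = 2.61×10¹⁶ W.

P ≈ 2.61×10¹⁶ W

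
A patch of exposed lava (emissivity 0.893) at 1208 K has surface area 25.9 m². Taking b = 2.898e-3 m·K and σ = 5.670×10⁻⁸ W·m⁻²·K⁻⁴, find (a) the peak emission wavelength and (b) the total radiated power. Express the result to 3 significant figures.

λ_max ≈ 2.40×10³ nm; P ≈ 2.79×10⁶ W

(a) λ_max = b/T = 2.898×10⁻³/1208 = 2.399×10⁻⁶ m = 2.40×10³ nm.
Area A = 25.9 m².
(b) P = εσAT⁴ = 0.893×5.670×10⁻⁸×25.9×(1208)⁴ = 2.79×10⁶ W.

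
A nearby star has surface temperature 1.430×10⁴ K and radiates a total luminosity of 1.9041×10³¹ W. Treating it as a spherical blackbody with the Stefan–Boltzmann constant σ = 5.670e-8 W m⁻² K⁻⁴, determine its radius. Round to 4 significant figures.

R ≈ 2.528×10¹⁰ m

L = 4πR²σT⁴ ⇒ R = √(L/(4πσT⁴)).
σT⁴ = 2.37098×10⁹ W/m², so R = √(1.9041×10³¹/(4π×2.37098×10⁹)) = 2.528×10¹⁰ m.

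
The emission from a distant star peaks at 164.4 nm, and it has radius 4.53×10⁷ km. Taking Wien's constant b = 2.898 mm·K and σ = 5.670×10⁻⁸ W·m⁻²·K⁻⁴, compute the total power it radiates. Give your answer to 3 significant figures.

P ≈ 1.41×10³² W

Wien's law: T = b/λ_max = 2.898×10⁻³/1.644×10⁻⁷ = 17627.7 K.
Surface area A = 4πR² = 4π(4.53×10¹⁰ m)² = 2.57873×10²² m².
Then P = σAT⁴ = 5.670×10⁻⁸×2.57873×10²²×(17627.7)⁴ = 1.41×10³² W.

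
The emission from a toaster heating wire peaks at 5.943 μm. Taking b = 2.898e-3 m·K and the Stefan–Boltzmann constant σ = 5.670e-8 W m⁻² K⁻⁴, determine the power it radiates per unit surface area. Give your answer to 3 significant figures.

Wien's law: T = b/λ_max = 2.898×10⁻³/5.943×10⁻⁶ = 487.633 K.
Then I = σT⁴ = 5.670×10⁻⁸×(487.633)⁴ = 3.21×10³ W/m².

I ≈ 3.21×10³ W/m²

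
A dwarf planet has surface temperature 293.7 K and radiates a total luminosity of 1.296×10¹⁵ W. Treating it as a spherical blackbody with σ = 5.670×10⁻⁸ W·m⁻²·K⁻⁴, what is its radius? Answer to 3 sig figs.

R ≈ 4.94×10⁵ m

L = 4πR²σT⁴ ⇒ R = √(L/(4πσT⁴)).
σT⁴ = 421.890 W/m², so R = √(1.296×10¹⁵/(4π×421.890)) = 4.94×10⁵ m.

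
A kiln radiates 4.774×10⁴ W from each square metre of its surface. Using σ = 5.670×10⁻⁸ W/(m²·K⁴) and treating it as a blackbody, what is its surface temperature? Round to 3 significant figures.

T ≈ 958 K

I = σT⁴, so T = (I/σ)^(1/4) = (4.774×10⁴/(5.670×10⁻⁸))^(1/4) = 958 K.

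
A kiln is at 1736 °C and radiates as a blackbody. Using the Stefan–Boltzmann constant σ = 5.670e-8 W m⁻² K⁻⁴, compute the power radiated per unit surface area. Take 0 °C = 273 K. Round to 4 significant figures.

I ≈ 9.236×10⁵ W/m²

T = 1736 °C + 273 = 2009 K.
Stefan–Boltzmann: I = σT⁴ = 5.670×10⁻⁸ × (2009)⁴ = 9.236×10⁵ W/m².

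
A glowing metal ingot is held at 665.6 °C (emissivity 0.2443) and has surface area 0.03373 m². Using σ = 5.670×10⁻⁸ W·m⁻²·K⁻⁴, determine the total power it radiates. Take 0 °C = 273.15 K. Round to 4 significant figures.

T = 665.6 °C + 273.15 = 938.75 K.
Area A = 0.03373 m².
P = εσAT⁴ = 0.2443 × 5.670×10⁻⁸ × 0.03373 × (938.75)⁴ = 362.8 W.

P ≈ 362.8 W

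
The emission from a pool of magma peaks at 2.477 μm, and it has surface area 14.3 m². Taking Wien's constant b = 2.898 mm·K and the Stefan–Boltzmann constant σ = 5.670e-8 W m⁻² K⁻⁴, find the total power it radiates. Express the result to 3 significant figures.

Wien's law: T = b/λ_max = 2.898×10⁻³/2.477×10⁻⁶ = 1169.96 K.
Area A = 14.3 m².
Then P = σAT⁴ = 5.670×10⁻⁸×14.3×(1169.96)⁴ = 1.52×10⁶ W.

P ≈ 1.52×10⁶ W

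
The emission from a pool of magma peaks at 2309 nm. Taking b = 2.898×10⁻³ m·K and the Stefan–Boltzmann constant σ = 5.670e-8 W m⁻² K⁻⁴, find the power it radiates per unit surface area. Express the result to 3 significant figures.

I ≈ 1.41×10⁵ W/m²

Wien's law: T = b/λ_max = 2.898×10⁻³/2.309×10⁻⁶ = 1255.09 K.
Then I = σT⁴ = 5.670×10⁻⁸×(1255.09)⁴ = 1.41×10⁵ W/m².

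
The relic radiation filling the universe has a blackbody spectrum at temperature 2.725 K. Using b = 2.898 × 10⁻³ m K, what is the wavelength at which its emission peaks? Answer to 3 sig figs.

λ_max ≈ 1.06×10⁻³ m

Wien's displacement law: λ_max = b/T = (2.898×10⁻³ m·K)/(2.725 K) = 1.063×10⁻³ m.
That is 1.06×10⁻³ m, in the microwave range.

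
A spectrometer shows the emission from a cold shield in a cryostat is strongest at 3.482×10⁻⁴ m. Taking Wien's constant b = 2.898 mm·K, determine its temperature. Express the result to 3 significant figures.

T ≈ 8.32 K

Wien's law gives T = b/λ_max = (2.898×10⁻³ m·K)/(3.482×10⁻⁴ m) = 8.32 K.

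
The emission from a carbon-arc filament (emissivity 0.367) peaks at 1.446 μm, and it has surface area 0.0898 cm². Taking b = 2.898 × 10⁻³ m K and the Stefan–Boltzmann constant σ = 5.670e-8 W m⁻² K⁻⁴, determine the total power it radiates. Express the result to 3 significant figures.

P ≈ 3.01 W

Wien's law: T = b/λ_max = 2.898×10⁻³/1.446×10⁻⁶ = 2004.15 K.
Area A = 0.0898 cm² = 8.98×10⁻⁶ m².
Then P = εσAT⁴ = 0.367×5.670×10⁻⁸×8.98×10⁻⁶×(2004.15)⁴ = 3.01 W.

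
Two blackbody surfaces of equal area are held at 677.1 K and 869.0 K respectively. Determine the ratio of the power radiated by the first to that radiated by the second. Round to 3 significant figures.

P₁/P₂ ≈ 0.369

With equal areas, P₁/P₂ = (T₁/T₂)⁴ = (677.1/869.0)⁴ = 0.369.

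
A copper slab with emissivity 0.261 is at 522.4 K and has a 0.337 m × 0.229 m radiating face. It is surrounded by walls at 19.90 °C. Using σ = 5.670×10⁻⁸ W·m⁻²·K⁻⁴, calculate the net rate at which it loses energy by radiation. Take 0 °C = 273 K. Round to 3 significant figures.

Surroundings: T = 19.90 °C + 273 = 292.90 K.
Area A = 0.337 × 0.229 = 0.077173 m².
Net radiated power P_net = εσA(T⁴ − T₀⁴) = 0.261×5.670×10⁻⁸×0.077173×(522.4⁴ − 292.90⁴).
T⁴ − T₀⁴ = 7.44754×10¹⁰ − 7.35999×10⁹ = 6.71154×10¹⁰ K⁴, so P_net = 76.6 W.

Net loss ≈ 76.6 W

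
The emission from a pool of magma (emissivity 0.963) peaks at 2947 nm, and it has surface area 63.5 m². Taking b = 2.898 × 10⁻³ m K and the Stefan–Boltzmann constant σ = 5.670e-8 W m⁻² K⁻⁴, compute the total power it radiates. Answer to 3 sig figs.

Wien's law: T = b/λ_max = 2.898×10⁻³/2.947×10⁻⁶ = 983.373 K.
Area A = 63.5 m².
Then P = εσAT⁴ = 0.963×5.670×10⁻⁸×63.5×(983.373)⁴ = 3.24×10⁶ W.

P ≈ 3.24×10⁶ W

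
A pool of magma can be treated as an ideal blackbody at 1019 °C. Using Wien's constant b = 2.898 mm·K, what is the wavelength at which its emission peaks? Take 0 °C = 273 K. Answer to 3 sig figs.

T = 1019 °C + 273 = 1292 K.
Wien's displacement law: λ_max = b/T = (2.898×10⁻³ m·K)/(1292 K) = 2.243×10⁻⁶ m.
That is 2.24 μm, in the infrared range.

λ_max ≈ 2.24 μm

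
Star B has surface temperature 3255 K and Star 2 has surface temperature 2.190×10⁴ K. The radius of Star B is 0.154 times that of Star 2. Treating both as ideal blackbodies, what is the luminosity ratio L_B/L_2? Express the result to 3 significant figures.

L_B/L_2 ≈ 1.16×10⁻⁵

L ∝ R²T⁴, so L_B/L_2 = (R_B/R_2)²(T_B/T_2)⁴ = (0.154)² × (3255/2.190×10⁴)⁴ = 0.023716 × 4.88009×10⁻⁴ = 1.16×10⁻⁵.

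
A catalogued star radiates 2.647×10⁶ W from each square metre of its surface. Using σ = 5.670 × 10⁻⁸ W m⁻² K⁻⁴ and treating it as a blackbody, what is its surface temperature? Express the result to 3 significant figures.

I = σT⁴, so T = (I/σ)^(1/4) = (2.647×10⁶/(5.670×10⁻⁸))^(1/4) = 2.61×10³ K.

T ≈ 2.61×10³ K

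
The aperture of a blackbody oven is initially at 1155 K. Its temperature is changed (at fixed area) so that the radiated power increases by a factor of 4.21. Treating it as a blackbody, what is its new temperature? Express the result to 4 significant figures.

T₂ ≈ 1654 K

P ∝ T⁴, so T₂/T₁ = (P₂/P₁)^(1/4) = (4.21)^(1/4) = 1.43242.
T₂ = 1155 × 1.43242 = 1654 K.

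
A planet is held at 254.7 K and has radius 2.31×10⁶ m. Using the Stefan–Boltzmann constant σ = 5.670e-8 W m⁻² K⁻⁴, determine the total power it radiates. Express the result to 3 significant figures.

P ≈ 1.60×10¹⁶ W

Surface area A = 4πR² = 4π(2.31×10⁶ m)² = 6.70554×10¹³ m².
P = σAT⁴ = 5.670×10⁻⁸ × 6.70554×10¹³ × (254.7)⁴ = 1.60×10¹⁶ W.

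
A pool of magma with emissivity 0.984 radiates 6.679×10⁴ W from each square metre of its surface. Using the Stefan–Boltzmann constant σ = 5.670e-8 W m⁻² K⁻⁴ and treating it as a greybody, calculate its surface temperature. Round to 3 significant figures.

I = εσT⁴, so T = (I/εσ)^(1/4) = (6.679×10⁴/(0.984×5.670×10⁻⁸))^(1/4) = 1.05×10³ K.

T ≈ 1.05×10³ K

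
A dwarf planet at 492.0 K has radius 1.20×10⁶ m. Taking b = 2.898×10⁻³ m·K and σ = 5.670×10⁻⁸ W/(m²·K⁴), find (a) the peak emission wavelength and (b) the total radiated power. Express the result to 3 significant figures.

(a) λ_max = b/T = 2.898×10⁻³/492.0 = 5.890×10⁻⁶ m = 5.89 μm.
Surface area A = 4πR² = 4π(1.20×10⁶ m)² = 1.80956×10¹³ m².
(b) P = σAT⁴ = 5.670×10⁻⁸×1.80956×10¹³×(492.0)⁴ = 6.01×10¹⁶ W.

λ_max ≈ 5.89 μm; P ≈ 6.01×10¹⁶ W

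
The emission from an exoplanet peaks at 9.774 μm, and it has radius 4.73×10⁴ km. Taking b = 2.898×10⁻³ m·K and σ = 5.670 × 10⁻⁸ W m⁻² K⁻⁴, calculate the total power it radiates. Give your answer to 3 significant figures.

Wien's law: T = b/λ_max = 2.898×10⁻³/9.774×10⁻⁶ = 296.501 K.
Surface area A = 4πR² = 4π(4.73×10⁷ m)² = 2.81146×10¹⁶ m².
Then P = σAT⁴ = 5.670×10⁻⁸×2.81146×10¹⁶×(296.501)⁴ = 1.23×10¹⁹ W.

P ≈ 1.23×10¹⁹ W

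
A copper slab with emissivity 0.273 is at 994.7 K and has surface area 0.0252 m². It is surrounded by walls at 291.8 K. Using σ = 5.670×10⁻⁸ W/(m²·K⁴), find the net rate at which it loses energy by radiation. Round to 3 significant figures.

Area A = 0.0252 m².
Net radiated power P_net = εσA(T⁴ − T₀⁴) = 0.273×5.670×10⁻⁸×0.0252×(994.7⁴ − 291.8⁴).
T⁴ − T₀⁴ = 9.78968×10¹¹ − 7.25005×10⁹ = 9.71718×10¹¹ K⁴, so P_net = 379 W.

Net loss ≈ 379 W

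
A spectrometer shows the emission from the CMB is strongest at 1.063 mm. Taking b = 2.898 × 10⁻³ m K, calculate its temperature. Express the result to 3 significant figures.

Wien's law gives T = b/λ_max = (2.898×10⁻³ m·K)/(1.063×10⁻³ m) = 2.73 K.

T ≈ 2.73 K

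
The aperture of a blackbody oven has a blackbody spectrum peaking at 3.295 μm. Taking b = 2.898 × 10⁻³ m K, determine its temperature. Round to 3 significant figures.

Wien's law gives T = b/λ_max = (2.898×10⁻³ m·K)/(3.295×10⁻⁶ m) = 880 K.

T ≈ 880 K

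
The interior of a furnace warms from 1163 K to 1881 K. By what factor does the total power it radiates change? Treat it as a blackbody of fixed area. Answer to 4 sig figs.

P ∝ T⁴, so P₂/P₁ = (T₂/T₁)⁴ = (1881/1163)⁴ = (1.61737)⁴ = 6.843.

P₂/P₁ ≈ 6.843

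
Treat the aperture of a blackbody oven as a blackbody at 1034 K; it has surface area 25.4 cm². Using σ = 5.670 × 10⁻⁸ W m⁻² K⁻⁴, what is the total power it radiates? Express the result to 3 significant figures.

Area A = 25.4 cm² = 2.54×10⁻³ m².
P = σAT⁴ = 5.670×10⁻⁸ × 2.54×10⁻³ × (1034)⁴ = 165 W.

P ≈ 165 W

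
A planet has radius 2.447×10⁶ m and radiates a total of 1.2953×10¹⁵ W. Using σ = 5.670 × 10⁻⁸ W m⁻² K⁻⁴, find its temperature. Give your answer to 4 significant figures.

T ≈ 132.0 K

Surface area A = 4πR² = 4π(2.447×10⁶ m)² = 7.52450×10¹³ m².
P = σAT⁴ ⇒ T = (P/(σA))^(1/4) = (1.2953×10¹⁵/(5.670×10⁻⁸×7.52450×10¹³))^(1/4) = 132.0 K.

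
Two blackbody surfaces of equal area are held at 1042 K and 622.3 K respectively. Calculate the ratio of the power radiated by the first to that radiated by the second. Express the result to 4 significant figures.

P₁/P₂ ≈ 7.861

With equal areas, P₁/P₂ = (T₁/T₂)⁴ = (1042/622.3)⁴ = 7.861.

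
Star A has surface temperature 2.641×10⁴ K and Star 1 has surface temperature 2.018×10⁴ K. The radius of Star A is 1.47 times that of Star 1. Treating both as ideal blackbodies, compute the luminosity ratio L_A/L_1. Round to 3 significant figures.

L_A/L_1 ≈ 6.34

L ∝ R²T⁴, so L_A/L_1 = (R_A/R_1)²(T_A/T_1)⁴ = (1.47)² × (2.641×10⁴/2.018×10⁴)⁴ = 2.1609 × 2.93352 = 6.34.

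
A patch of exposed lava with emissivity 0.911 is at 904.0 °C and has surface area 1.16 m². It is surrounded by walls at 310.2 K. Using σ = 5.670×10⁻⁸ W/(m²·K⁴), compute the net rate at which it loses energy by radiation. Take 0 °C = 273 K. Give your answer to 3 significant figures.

T = 904.0 °C + 273 = 1177.0 K.
Area A = 1.16 m².
Net radiated power P_net = εσA(T⁴ − T₀⁴) = 0.911×5.670×10⁻⁸×1.16×(1177.0⁴ − 310.2⁴).
T⁴ − T₀⁴ = 1.91914×10¹² − 9.25907×10⁹ = 1.90988×10¹² K⁴, so P_net = 1.14×10⁵ W.

Net loss ≈ 1.14×10⁵ W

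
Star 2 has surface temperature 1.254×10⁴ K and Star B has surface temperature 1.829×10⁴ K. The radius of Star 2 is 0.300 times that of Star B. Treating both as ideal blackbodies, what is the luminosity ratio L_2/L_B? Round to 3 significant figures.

L_2/L_B ≈ 0.0199

L ∝ R²T⁴, so L_2/L_B = (R_2/R_B)²(T_2/T_B)⁴ = (0.300)² × (1.254×10⁴/1.829×10⁴)⁴ = 0.09 × 0.220971 = 0.0199.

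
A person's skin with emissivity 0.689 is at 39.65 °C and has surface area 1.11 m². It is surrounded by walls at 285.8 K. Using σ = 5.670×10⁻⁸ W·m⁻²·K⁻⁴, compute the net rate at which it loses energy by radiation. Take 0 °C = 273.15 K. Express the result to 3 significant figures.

T = 39.65 °C + 273.15 = 312.80 K.
Area A = 1.11 m².
Net radiated power P_net = εσA(T⁴ − T₀⁴) = 0.689×5.670×10⁻⁸×1.11×(312.80⁴ − 285.8⁴).
T⁴ − T₀⁴ = 9.57342×10⁹ − 6.67189×10⁹ = 2.90153×10⁹ K⁴, so P_net = 126 W.

Net loss ≈ 126 W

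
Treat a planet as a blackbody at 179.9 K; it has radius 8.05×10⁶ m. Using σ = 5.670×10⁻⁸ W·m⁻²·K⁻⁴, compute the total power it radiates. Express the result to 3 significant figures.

P ≈ 4.84×10¹⁶ W

Surface area A = 4πR² = 4π(8.05×10⁶ m)² = 8.14332×10¹⁴ m².
P = σAT⁴ = 5.670×10⁻⁸ × 8.14332×10¹⁴ × (179.9)⁴ = 4.84×10¹⁶ W.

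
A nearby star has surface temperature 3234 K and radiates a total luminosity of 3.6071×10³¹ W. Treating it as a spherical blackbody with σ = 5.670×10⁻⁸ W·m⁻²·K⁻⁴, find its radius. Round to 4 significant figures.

R ≈ 6.803×10¹¹ m

L = 4πR²σT⁴ ⇒ R = √(L/(4πσT⁴)).
σT⁴ = 6.20216×10⁶ W/m², so R = √(3.6071×10³¹/(4π×6.20216×10⁶)) = 6.803×10¹¹ m.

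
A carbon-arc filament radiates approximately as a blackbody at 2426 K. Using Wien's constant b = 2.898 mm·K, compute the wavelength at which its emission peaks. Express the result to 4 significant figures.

Wien's displacement law: λ_max = b/T = (2.898×10⁻³ m·K)/(2426 K) = 1.1946×10⁻⁶ m.
That is 1.195 μm, in the infrared range.

λ_max ≈ 1.195 μm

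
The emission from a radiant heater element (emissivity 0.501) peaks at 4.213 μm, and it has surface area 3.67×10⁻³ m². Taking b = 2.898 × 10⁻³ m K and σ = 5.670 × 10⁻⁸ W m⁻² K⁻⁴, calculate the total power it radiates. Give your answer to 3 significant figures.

P ≈ 23.3 W

Wien's law: T = b/λ_max = 2.898×10⁻³/4.213×10⁻⁶ = 687.871 K.
Area A = 3.67×10⁻³ m².
Then P = εσAT⁴ = 0.501×5.670×10⁻⁸×3.67×10⁻³×(687.871)⁴ = 23.3 W.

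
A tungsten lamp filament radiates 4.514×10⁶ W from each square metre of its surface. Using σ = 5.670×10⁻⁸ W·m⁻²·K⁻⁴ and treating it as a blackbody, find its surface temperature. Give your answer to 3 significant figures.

I = σT⁴, so T = (I/σ)^(1/4) = (4.514×10⁶/(5.670×10⁻⁸))^(1/4) = 2.99×10³ K.

T ≈ 2.99×10³ K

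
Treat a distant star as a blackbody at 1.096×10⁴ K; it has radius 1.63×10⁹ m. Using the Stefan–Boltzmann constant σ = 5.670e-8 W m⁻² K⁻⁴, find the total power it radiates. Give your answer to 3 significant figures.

P ≈ 2.73×10²⁸ W

Surface area A = 4πR² = 4π(1.63×10⁹ m)² = 3.33876×10¹⁹ m².
P = σAT⁴ = 5.670×10⁻⁸ × 3.33876×10¹⁹ × (1.096×10⁴)⁴ = 2.73×10²⁸ W.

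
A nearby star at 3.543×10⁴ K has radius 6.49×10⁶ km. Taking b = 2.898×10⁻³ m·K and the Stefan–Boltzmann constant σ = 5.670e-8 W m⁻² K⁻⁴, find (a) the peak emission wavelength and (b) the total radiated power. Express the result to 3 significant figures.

λ_max ≈ 81.8 nm; P ≈ 4.73×10³¹ W

(a) λ_max = b/T = 2.898×10⁻³/3.543×10⁴ = 8.180×10⁻⁸ m = 81.8 nm.
Surface area A = 4πR² = 4π(6.49×10⁹ m)² = 5.29297×10²⁰ m².
(b) P = σAT⁴ = 5.670×10⁻⁸×5.29297×10²⁰×(3.543×10⁴)⁴ = 4.73×10³¹ W.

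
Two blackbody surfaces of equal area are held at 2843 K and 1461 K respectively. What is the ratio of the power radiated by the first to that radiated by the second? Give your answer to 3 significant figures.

With equal areas, P₁/P₂ = (T₁/T₂)⁴ = (2843/1461)⁴ = 14.3.

P₁/P₂ ≈ 14.3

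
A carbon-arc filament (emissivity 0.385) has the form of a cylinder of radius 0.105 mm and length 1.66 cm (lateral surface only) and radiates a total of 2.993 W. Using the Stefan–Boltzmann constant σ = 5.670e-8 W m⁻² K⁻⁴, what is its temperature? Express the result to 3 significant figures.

Lateral area A = 2πrL = 2π×1.05×10⁻⁴×0.0166 = 1.09516×10⁻⁵ m².
P = εσAT⁴ ⇒ T = (P/(εσA))^(1/4) = (2.993/(0.385×5.670×10⁻⁸×1.09516×10⁻⁵))^(1/4) = 1.88×10³ K.

T ≈ 1.88×10³ K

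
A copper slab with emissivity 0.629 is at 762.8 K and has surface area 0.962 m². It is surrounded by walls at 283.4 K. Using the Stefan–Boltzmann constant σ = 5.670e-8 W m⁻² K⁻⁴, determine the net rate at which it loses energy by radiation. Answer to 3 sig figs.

Net loss ≈ 1.14×10⁴ W

Area A = 0.962 m².
Net radiated power P_net = εσA(T⁴ − T₀⁴) = 0.629×5.670×10⁻⁸×0.962×(762.8⁴ − 283.4⁴).
T⁴ − T₀⁴ = 3.38566×10¹¹ − 6.45059×10⁹ = 3.32115×10¹¹ K⁴, so P_net = 1.14×10⁴ W.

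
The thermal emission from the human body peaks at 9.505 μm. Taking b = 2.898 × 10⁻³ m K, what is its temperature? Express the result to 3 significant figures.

T ≈ 305 K

Wien's law gives T = b/λ_max = (2.898×10⁻³ m·K)/(9.505×10⁻⁶ m) = 305 K.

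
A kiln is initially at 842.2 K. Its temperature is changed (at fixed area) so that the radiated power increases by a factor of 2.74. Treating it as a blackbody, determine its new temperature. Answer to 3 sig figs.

P ∝ T⁴, so T₂/T₁ = (P₂/P₁)^(1/4) = (2.74)^(1/4) = 1.28658.
T₂ = 842.2 × 1.28658 = 1.08×10³ K.

T₂ ≈ 1.08×10³ K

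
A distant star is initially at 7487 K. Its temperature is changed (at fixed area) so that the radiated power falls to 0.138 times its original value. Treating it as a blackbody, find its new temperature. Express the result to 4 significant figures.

P ∝ T⁴, so T₂/T₁ = (P₂/P₁)^(1/4) = (0.138)^(1/4) = 0.609494.
T₂ = 7487 × 0.609494 = 4563 K.

T₂ ≈ 4563 K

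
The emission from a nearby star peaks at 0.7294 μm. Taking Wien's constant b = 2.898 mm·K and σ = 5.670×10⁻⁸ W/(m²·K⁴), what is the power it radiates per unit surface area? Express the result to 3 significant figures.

Wien's law: T = b/λ_max = 2.898×10⁻³/7.294×10⁻⁷ = 3973.13 K.
Then I = σT⁴ = 5.670×10⁻⁸×(3973.13)⁴ = 1.41×10⁷ W/m².

I ≈ 1.41×10⁷ W/m²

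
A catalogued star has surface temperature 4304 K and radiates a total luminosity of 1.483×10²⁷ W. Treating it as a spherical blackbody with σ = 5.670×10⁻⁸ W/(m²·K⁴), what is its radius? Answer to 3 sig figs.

L = 4πR²σT⁴ ⇒ R = √(L/(4πσT⁴)).
σT⁴ = 1.94568×10⁷ W/m², so R = √(1.483×10²⁷/(4π×1.94568×10⁷)) = 2.46×10⁹ m.

R ≈ 2.46×10⁹ m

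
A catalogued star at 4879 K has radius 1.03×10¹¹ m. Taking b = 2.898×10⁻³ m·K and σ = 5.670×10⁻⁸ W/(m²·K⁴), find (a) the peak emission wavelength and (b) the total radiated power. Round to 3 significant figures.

λ_max ≈ 0.594 μm; P ≈ 4.28×10³⁰ W

(a) λ_max = b/T = 2.898×10⁻³/4879 = 5.940×10⁻⁷ m = 0.594 μm.
Surface area A = 4πR² = 4π(1.03×10¹¹ m)² = 1.33317×10²³ m².
(b) P = σAT⁴ = 5.670×10⁻⁸×1.33317×10²³×(4879)⁴ = 4.28×10³⁰ W.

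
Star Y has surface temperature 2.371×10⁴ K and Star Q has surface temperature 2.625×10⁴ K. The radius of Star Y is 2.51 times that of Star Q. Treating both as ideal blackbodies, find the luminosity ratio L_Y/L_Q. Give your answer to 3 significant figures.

L_Y/L_Q ≈ 4.19

L ∝ R²T⁴, so L_Y/L_Q = (R_Y/R_Q)²(T_Y/T_Q)⁴ = (2.51)² × (2.371×10⁴/2.625×10⁴)⁴ = 6.3001 × 0.665593 = 4.19.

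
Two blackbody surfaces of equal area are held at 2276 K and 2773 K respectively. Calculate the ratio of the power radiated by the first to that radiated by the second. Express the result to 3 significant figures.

With equal areas, P₁/P₂ = (T₁/T₂)⁴ = (2276/2773)⁴ = 0.454.

P₁/P₂ ≈ 0.454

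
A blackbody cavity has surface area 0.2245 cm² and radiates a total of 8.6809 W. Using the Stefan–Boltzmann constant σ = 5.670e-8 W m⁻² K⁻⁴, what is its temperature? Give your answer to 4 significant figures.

Area A = 0.2245 cm² = 2.245×10⁻⁵ m².
P = σAT⁴ ⇒ T = (P/(σA))^(1/4) = (8.6809/(5.670×10⁻⁸×2.245×10⁻⁵))^(1/4) = 1616 K.

T ≈ 1616 K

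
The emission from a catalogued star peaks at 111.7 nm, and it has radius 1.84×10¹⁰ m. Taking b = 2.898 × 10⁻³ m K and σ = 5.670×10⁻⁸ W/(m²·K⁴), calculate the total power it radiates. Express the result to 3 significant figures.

P ≈ 1.09×10³² W

Wien's law: T = b/λ_max = 2.898×10⁻³/1.117×10⁻⁷ = 25944.5 K.
Surface area A = 4πR² = 4π(1.84×10¹⁰ m)² = 4.25447×10²¹ m².
Then P = σAT⁴ = 5.670×10⁻⁸×4.25447×10²¹×(25944.5)⁴ = 1.09×10³² W.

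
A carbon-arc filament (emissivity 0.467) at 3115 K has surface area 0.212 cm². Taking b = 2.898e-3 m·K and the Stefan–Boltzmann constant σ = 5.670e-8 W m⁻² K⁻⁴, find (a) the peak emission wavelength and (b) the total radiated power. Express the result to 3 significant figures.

λ_max ≈ 0.930 μm; P ≈ 52.9 W

(a) λ_max = b/T = 2.898×10⁻³/3115 = 9.303×10⁻⁷ m = 0.930 μm.
Area A = 0.212 cm² = 2.12×10⁻⁵ m².
(b) P = εσAT⁴ = 0.467×5.670×10⁻⁸×2.12×10⁻⁵×(3115)⁴ = 52.9 W.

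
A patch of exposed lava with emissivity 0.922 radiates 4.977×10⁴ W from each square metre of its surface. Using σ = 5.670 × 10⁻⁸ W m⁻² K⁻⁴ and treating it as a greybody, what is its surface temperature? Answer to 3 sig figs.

I = εσT⁴, so T = (I/εσ)^(1/4) = (4.977×10⁴/(0.922×5.670×10⁻⁸))^(1/4) = 988 K.

T ≈ 988 K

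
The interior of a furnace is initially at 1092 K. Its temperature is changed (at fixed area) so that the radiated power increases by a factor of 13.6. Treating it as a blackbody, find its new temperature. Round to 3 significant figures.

T₂ ≈ 2.10×10³ K

P ∝ T⁴, so T₂/T₁ = (P₂/P₁)^(1/4) = (13.6)^(1/4) = 1.92037.
T₂ = 1092 × 1.92037 = 2.10×10³ K.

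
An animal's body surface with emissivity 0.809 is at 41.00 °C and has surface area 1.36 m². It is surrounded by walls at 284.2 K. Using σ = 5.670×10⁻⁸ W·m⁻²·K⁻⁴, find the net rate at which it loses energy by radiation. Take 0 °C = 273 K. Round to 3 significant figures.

Net loss ≈ 199 W

T = 41.00 °C + 273 = 314.00 K.
Area A = 1.36 m².
Net radiated power P_net = εσA(T⁴ − T₀⁴) = 0.809×5.670×10⁻⁸×1.36×(314.00⁴ − 284.2⁴).
T⁴ − T₀⁴ = 9.72117×10⁹ − 6.52373×10⁹ = 3.19744×10⁹ K⁴, so P_net = 199 W.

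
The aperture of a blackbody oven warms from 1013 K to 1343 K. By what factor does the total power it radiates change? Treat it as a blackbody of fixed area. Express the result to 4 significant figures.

P ∝ T⁴, so P₂/P₁ = (T₂/T₁)⁴ = (1343/1013)⁴ = (1.32577)⁴ = 3.089.

P₂/P₁ ≈ 3.089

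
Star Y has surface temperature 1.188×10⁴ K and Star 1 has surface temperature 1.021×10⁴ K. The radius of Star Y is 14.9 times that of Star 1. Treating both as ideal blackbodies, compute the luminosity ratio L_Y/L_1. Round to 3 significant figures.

L ∝ R²T⁴, so L_Y/L_1 = (R_Y/R_1)²(T_Y/T_1)⁴ = (14.9)² × (1.188×10⁴/1.021×10⁴)⁴ = 222.01 × 1.83300 = 407.

L_Y/L_1 ≈ 407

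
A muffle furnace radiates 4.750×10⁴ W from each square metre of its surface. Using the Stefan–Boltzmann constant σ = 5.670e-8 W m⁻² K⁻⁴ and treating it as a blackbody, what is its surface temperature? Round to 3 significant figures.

I = σT⁴, so T = (I/σ)^(1/4) = (4.750×10⁴/(5.670×10⁻⁸))^(1/4) = 957 K.

T ≈ 957 K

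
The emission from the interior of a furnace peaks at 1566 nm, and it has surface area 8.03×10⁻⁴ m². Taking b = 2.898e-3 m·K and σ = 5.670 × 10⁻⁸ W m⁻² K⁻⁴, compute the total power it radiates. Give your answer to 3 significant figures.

P ≈ 534 W

Wien's law: T = b/λ_max = 2.898×10⁻³/1.566×10⁻⁶ = 1850.57 K.
Area A = 8.03×10⁻⁴ m².
Then P = σAT⁴ = 5.670×10⁻⁸×8.03×10⁻⁴×(1850.57)⁴ = 534 W.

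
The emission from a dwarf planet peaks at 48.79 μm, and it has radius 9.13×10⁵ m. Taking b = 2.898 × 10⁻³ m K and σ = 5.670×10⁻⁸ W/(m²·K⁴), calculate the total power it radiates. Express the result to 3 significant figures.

P ≈ 7.39×10¹² W

Wien's law: T = b/λ_max = 2.898×10⁻³/4.879×10⁻⁵ = 59.3974 K.
Surface area A = 4πR² = 4π(9.13×10⁵ m)² = 1.04749×10¹³ m².
Then P = σAT⁴ = 5.670×10⁻⁸×1.04749×10¹³×(59.3974)⁴ = 7.39×10¹² W.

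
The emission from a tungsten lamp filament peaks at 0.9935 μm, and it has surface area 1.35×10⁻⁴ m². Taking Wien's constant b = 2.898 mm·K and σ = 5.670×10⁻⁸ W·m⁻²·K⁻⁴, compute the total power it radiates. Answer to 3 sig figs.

Wien's law: T = b/λ_max = 2.898×10⁻³/9.935×10⁻⁷ = 2916.96 K.
Area A = 1.35×10⁻⁴ m².
Then P = σAT⁴ = 5.670×10⁻⁸×1.35×10⁻⁴×(2916.96)⁴ = 554 W.

P ≈ 554 W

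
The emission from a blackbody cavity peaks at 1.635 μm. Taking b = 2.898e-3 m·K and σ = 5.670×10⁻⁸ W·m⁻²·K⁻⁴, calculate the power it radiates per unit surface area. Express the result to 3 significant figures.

I ≈ 5.60×10⁵ W/m²

Wien's law: T = b/λ_max = 2.898×10⁻³/1.635×10⁻⁶ = 1772.48 K.
Then I = σT⁴ = 5.670×10⁻⁸×(1772.48)⁴ = 5.60×10⁵ W/m².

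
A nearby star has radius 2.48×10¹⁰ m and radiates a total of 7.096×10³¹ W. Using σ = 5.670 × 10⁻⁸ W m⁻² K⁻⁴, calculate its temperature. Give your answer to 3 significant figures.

Surface area A = 4πR² = 4π(2.48×10¹⁰ m)² = 7.72882×10²¹ m².
P = σAT⁴ ⇒ T = (P/(σA))^(1/4) = (7.096×10³¹/(5.670×10⁻⁸×7.72882×10²¹))^(1/4) = 2.01×10⁴ K.

T ≈ 2.01×10⁴ K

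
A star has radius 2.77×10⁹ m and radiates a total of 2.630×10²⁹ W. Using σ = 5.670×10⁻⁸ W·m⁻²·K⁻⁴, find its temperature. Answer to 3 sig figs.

T ≈ 1.48×10⁴ K

Surface area A = 4πR² = 4π(2.77×10⁹ m)² = 9.64205×10¹⁹ m².
P = σAT⁴ ⇒ T = (P/(σA))^(1/4) = (2.630×10²⁹/(5.670×10⁻⁸×9.64205×10¹⁹))^(1/4) = 1.48×10⁴ K.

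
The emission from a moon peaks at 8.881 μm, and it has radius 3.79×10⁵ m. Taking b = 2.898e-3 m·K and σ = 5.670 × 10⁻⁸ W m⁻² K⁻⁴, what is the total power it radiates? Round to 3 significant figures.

Wien's law: T = b/λ_max = 2.898×10⁻³/8.881×10⁻⁶ = 326.315 K.
Surface area A = 4πR² = 4π(3.79×10⁵ m)² = 1.80505×10¹² m².
Then P = σAT⁴ = 5.670×10⁻⁸×1.80505×10¹²×(326.315)⁴ = 1.16×10¹⁵ W.

P ≈ 1.16×10¹⁵ W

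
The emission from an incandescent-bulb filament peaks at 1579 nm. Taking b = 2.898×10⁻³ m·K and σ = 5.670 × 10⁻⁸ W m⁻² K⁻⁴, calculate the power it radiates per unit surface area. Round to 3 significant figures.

I ≈ 6.43×10⁵ W/m²

Wien's law: T = b/λ_max = 2.898×10⁻³/1.579×10⁻⁶ = 1835.34 K.
Then I = σT⁴ = 5.670×10⁻⁸×(1835.34)⁴ = 6.43×10⁵ W/m².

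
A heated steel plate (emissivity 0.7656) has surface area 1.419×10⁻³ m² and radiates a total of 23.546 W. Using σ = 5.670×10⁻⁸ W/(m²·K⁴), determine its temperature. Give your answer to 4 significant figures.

Area A = 1.419×10⁻³ m².
P = εσAT⁴ ⇒ T = (P/(εσA))^(1/4) = (23.546/(0.7656×5.670×10⁻⁸×1.419×10⁻³))^(1/4) = 786.3 K.

T ≈ 786.3 K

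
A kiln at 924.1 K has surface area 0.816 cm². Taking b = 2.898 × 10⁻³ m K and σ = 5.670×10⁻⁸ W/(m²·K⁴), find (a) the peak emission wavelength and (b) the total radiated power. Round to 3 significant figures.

(a) λ_max = b/T = 2.898×10⁻³/924.1 = 3.136×10⁻⁶ m = 3.14 μm.
Area A = 0.816 cm² = 8.16×10⁻⁵ m².
(b) P = σAT⁴ = 5.670×10⁻⁸×8.16×10⁻⁵×(924.1)⁴ = 3.37 W.

λ_max ≈ 3.14 μm; P ≈ 3.37 W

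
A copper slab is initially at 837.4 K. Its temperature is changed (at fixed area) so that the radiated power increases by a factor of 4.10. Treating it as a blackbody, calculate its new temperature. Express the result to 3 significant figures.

T₂ ≈ 1.19×10³ K

P ∝ T⁴, so T₂/T₁ = (P₂/P₁)^(1/4) = (4.10)^(1/4) = 1.42297.
T₂ = 837.4 × 1.42297 = 1.19×10³ K.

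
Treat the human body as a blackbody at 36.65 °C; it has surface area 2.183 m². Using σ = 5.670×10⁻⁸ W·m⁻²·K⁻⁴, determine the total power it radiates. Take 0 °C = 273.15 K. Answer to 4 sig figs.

T = 36.65 °C + 273.15 = 309.80 K.
Area A = 2.183 m².
P = σAT⁴ = 5.670×10⁻⁸ × 2.183 × (309.80)⁴ = 1140 W.

P ≈ 1140 W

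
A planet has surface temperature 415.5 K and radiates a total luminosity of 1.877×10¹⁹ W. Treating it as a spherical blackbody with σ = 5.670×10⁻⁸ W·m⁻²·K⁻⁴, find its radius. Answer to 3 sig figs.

L = 4πR²σT⁴ ⇒ R = √(L/(4πσT⁴)).
σT⁴ = 1689.92 W/m², so R = √(1.877×10¹⁹/(4π×1689.92)) = 2.97×10⁷ m.

R ≈ 2.97×10⁷ m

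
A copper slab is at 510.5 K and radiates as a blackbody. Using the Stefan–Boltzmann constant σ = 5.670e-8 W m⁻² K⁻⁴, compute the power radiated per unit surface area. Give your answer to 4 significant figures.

I ≈ 3851 W/m²

Stefan–Boltzmann: I = σT⁴ = 5.670×10⁻⁸ × (510.5)⁴ = 3851 W/m².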